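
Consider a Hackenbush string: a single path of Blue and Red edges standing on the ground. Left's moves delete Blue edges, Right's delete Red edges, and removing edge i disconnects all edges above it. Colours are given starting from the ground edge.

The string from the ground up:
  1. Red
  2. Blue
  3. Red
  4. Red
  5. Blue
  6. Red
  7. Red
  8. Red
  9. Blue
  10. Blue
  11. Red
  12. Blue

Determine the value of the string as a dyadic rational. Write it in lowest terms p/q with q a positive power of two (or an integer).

-1765/2048

Recurse on prefixes of the 12-edge string Red Blue Red Red Blue Red Red Red Blue Blue Red Blue:
1 of 12 · R · max L −∞ · min R 0 = -1
2 of 12 · RB · max L -1 · min R 0 = -1/2
3 of 12 · RBR · max L -1 · min R -1/2 = -3/4
4 of 12 · RBRR · max L -1 · min R -3/4 = -7/8
5 of 12 · RBRRB · max L -7/8 · min R -3/4 = -13/16
6 of 12 · RBRRBR · max L -7/8 · min R -13/16 = -27/32
7 of 12 · RBRRBRR · max L -7/8 · min R -27/32 = -55/64
8 of 12 · RBRRBRRR · max L -7/8 · min R -55/64 = -111/128
9 of 12 · RBRRBRRRB · max L -111/128 · min R -55/64 = -221/256
10 of 12 · RBRRBRRRBB · max L -221/256 · min R -55/64 = -441/512
11 of 12 · RBRRBRRRBBR · max L -221/256 · min R -441/512 = -883/1024
12 of 12 · RBRRBRRRBBRB · max L -883/1024 · min R -441/512 = -1765/2048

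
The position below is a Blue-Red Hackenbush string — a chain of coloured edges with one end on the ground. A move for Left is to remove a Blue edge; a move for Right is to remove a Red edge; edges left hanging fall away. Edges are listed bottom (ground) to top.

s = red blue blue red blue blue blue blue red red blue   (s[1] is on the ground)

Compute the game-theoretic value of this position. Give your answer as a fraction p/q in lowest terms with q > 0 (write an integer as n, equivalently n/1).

-269/1024

r: Left {  }, Right { 0 } — simplest -1
rb: Left { -1 }, Right { 0 } — simplest -1/2
rbb: Left { -1, -1/2 }, Right { 0 } — simplest -1/4
rbbr: Left { -1, -1/2 }, Right { -1/4, 0 } — simplest -3/8
rbbrb: Left { -1, -1/2, -3/8 }, Right { -1/4, 0 } — simplest -5/16
rbbrbb: Left { -1, -1/2, -3/8, -5/16 }, Right { -1/4, 0 } — simplest -9/32
rbbrbbb: Left { -1, -1/2, -3/8, -5/16, -9/32 }, Right { -1/4, 0 } — simplest -17/64
rbbrbbbb: Left { -1, -1/2, -3/8, -5/16, -9/32, -17/64 }, Right { -1/4, 0 } — simplest -33/128
rbbrbbbbr: Left { -1, -1/2, -3/8, -5/16, -9/32, -17/64 }, Right { -33/128, -1/4, 0 } — simplest -67/256
rbbrbbbbrr: Left { -1, -1/2, -3/8, -5/16, -9/32, -17/64 }, Right { -67/256, -33/128, -1/4, 0 } — simplest -135/512
rbbrbbbbrrb: Left { -1, -1/2, -3/8, -5/16, -9/32, -17/64, -135/512 }, Right { -67/256, -33/128, -1/4, 0 } — simplest -269/1024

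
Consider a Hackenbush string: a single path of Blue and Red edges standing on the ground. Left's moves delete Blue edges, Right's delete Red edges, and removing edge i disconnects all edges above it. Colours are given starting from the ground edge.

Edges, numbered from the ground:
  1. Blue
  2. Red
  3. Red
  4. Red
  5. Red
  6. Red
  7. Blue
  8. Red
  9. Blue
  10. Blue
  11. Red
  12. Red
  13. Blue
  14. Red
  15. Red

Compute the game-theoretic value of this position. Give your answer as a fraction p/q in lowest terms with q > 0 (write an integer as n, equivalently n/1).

Build value(s[:k]) for k = 1..15, string s = Blue Red Red Red Red Red Blue Red Blue Blue Red Red Blue Red Red.
step 1: add Blue to get B; options L={ 0 } R={  } so 1
step 2: add Red to get BR; options L={ 0 } R={ 1 } so 1/2
step 3: add Red to get BRR; options L={ 0 } R={ 1/2 1 } so 1/4
step 4: add Red to get BRRR; options L={ 0 } R={ 1/4 1/2 1 } so 1/8
step 5: add Red to get BRRRR; options L={ 0 } R={ 1/8 1/4 1/2 1 } so 1/16
step 6: add Red to get BRRRRR; options L={ 0 } R={ 1/16 1/8 1/4 1/2 1 } so 1/32
step 7: add Blue to get BRRRRRB; options L={ 0 1/32 } R={ 1/16 1/8 1/4 1/2 1 } so 3/64
step 8: add Red to get BRRRRRBR; options L={ 0 1/32 } R={ 3/64 1/16 1/8 1/4 1/2 1 } so 5/128
step 9: add Blue to get BRRRRRBRB; options L={ 0 1/32 5/128 } R={ 3/64 1/16 1/8 1/4 1/2 1 } so 11/256
step 10: add Blue to get BRRRRRBRBB; options L={ 0 1/32 5/128 11/256 } R={ 3/64 1/16 1/8 1/4 1/2 1 } so 23/512
step 11: add Red to get BRRRRRBRBBR; options L={ 0 1/32 5/128 11/256 } R={ 23/512 3/64 1/16 1/8 1/4 1/2 1 } so 45/1024
step 12: add Red to get BRRRRRBRBBRR; options L={ 0 1/32 5/128 11/256 } R={ 45/1024 23/512 3/64 1/16 1/8 1/4 1/2 1 } so 89/2048
step 13: add Blue to get BRRRRRBRBBRRB; options L={ 0 1/32 5/128 11/256 89/2048 } R={ 45/1024 23/512 3/64 1/16 1/8 1/4 1/2 1 } so 179/4096
step 14: add Red to get BRRRRRBRBBRRBR; options L={ 0 1/32 5/128 11/256 89/2048 } R={ 179/4096 45/1024 23/512 3/64 1/16 1/8 1/4 1/2 1 } so 357/8192
step 15: add Red to get BRRRRRBRBBRRBRR; options L={ 0 1/32 5/128 11/256 89/2048 } R={ 357/8192 179/4096 45/1024 23/512 3/64 1/16 1/8 1/4 1/2 1 } so 713/16384

713/16384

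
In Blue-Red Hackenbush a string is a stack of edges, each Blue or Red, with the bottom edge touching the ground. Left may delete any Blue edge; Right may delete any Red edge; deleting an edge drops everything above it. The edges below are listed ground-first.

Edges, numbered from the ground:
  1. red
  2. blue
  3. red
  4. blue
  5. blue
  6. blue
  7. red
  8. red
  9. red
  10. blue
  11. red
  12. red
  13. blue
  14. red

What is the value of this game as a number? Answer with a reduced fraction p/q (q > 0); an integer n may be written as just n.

Build val(s[:k]) for k = 1..14, string s = red blue red blue blue blue red red red blue red red blue red.
1 of 14 · r · max L −∞ · min R 0 so -1
2 of 14 · rb · max L -1 · min R 0 so -1/2
3 of 14 · rbr · max L -1 · min R -1/2 so -3/4
4 of 14 · rbrb · max L -3/4 · min R -1/2 so -5/8
5 of 14 · rbrbb · max L -5/8 · min R -1/2 so -9/16
6 of 14 · rbrbbb · max L -9/16 · min R -1/2 so -17/32
7 of 14 · rbrbbbr · max L -9/16 · min R -17/32 so -35/64
8 of 14 · rbrbbbrr · max L -9/16 · min R -35/64 so -71/128
9 of 14 · rbrbbbrrr · max L -9/16 · min R -71/128 so -143/256
10 of 14 · rbrbbbrrrb · max L -143/256 · min R -71/128 so -285/512
11 of 14 · rbrbbbrrrbr · max L -143/256 · min R -285/512 so -571/1024
12 of 14 · rbrbbbrrrbrr · max L -143/256 · min R -571/1024 so -1143/2048
13 of 14 · rbrbbbrrrbrrb · max L -1143/2048 · min R -571/1024 so -2285/4096
14 of 14 · rbrbbbrrrbrrbr · max L -1143/2048 · min R -2285/4096 so -4571/8192

-4571/8192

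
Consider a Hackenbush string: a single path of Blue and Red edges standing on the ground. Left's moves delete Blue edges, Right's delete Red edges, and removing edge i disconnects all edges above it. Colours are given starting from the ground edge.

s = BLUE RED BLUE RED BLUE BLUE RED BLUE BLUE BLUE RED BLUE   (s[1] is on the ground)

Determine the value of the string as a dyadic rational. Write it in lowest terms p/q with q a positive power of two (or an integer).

Recurse on prefixes of the 12-edge string BLUE RED BLUE RED BLUE BLUE RED BLUE BLUE BLUE RED BLUE:
1 of 12 · B · max L 0 · min R +∞ = 1
2 of 12 · BR · max L 0 · min R 1 = 1/2
3 of 12 · BRB · max L 1/2 · min R 1 = 3/4
4 of 12 · BRBR · max L 1/2 · min R 3/4 = 5/8
5 of 12 · BRBRB · max L 5/8 · min R 3/4 = 11/16
6 of 12 · BRBRBB · max L 11/16 · min R 3/4 = 23/32
7 of 12 · BRBRBBR · max L 11/16 · min R 23/32 = 45/64
8 of 12 · BRBRBBRB · max L 45/64 · min R 23/32 = 91/128
9 of 12 · BRBRBBRBB · max L 91/128 · min R 23/32 = 183/256
10 of 12 · BRBRBBRBBB · max L 183/256 · min R 23/32 = 367/512
11 of 12 · BRBRBBRBBBR · max L 183/256 · min R 367/512 = 733/1024
12 of 12 · BRBRBBRBBBRB · max L 733/1024 · min R 367/512 = 1467/2048

1467/2048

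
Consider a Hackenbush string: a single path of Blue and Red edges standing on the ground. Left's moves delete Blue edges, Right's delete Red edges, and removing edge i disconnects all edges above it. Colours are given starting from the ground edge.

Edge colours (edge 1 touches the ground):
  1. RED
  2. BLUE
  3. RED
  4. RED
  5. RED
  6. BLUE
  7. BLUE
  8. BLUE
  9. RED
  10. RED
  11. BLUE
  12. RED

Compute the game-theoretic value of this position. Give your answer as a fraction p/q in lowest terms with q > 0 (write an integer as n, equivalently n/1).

-1819/2048

Recurse on prefixes of the 12-edge string RED BLUE RED RED RED BLUE BLUE BLUE RED RED BLUE RED:
R: Left { (no moves) }, Right { 0 } — simplest -1
RB: Left { -1 }, Right { 0 } — simplest -1/2
RBR: Left { -1 }, Right { -1/2, 0 } — simplest -3/4
RBRR: Left { -1 }, Right { -3/4, -1/2, 0 } — simplest -7/8
RBRRR: Left { -1 }, Right { -7/8, -3/4, -1/2, 0 } — simplest -15/16
RBRRRB: Left { -1, -15/16 }, Right { -7/8, -3/4, -1/2, 0 } — simplest -29/32
RBRRRBB: Left { -1, -15/16, -29/32 }, Right { -7/8, -3/4, -1/2, 0 } — simplest -57/64
RBRRRBBB: Left { -1, -15/16, -29/32, -57/64 }, Right { -7/8, -3/4, -1/2, 0 } — simplest -113/128
RBRRRBBBR: Left { -1, -15/16, -29/32, -57/64 }, Right { -113/128, -7/8, -3/4, -1/2, 0 } — simplest -227/256
RBRRRBBBRR: Left { -1, -15/16, -29/32, -57/64 }, Right { -227/256, -113/128, -7/8, -3/4, -1/2, 0 } — simplest -455/512
RBRRRBBBRRB: Left { -1, -15/16, -29/32, -57/64, -455/512 }, Right { -227/256, -113/128, -7/8, -3/4, -1/2, 0 } — simplest -909/1024
RBRRRBBBRRBR: Left { -1, -15/16, -29/32, -57/64, -455/512 }, Right { -909/1024, -227/256, -113/128, -7/8, -3/4, -1/2, 0 } — simplest -1819/2048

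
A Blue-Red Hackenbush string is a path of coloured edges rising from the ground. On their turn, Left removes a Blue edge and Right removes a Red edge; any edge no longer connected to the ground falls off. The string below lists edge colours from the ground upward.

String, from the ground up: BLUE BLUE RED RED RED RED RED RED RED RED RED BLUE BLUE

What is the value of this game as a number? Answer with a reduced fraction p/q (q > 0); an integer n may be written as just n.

Prefix values for BLUE BLUE RED RED RED RED RED RED RED RED RED BLUE BLUE via {L|R} + simplicity:
step 1: add BLUE to get B; options L={ 0 } R={ — } gives 1
step 2: add BLUE to get BB; options L={ 0; 1 } R={ — } gives 2
step 3: add RED to get BBR; options L={ 0; 1 } R={ 2 } gives 3/2
step 4: add RED to get BBRR; options L={ 0; 1 } R={ 3/2; 2 } gives 5/4
step 5: add RED to get BBRRR; options L={ 0; 1 } R={ 5/4; 3/2; 2 } gives 9/8
step 6: add RED to get BBRRRR; options L={ 0; 1 } R={ 9/8; 5/4; 3/2; 2 } gives 17/16
step 7: add RED to get BBRRRRR; options L={ 0; 1 } R={ 17/16; 9/8; 5/4; 3/2; 2 } gives 33/32
step 8: add RED to get BBRRRRRR; options L={ 0; 1 } R={ 33/32; 17/16; 9/8; 5/4; 3/2; 2 } gives 65/64
step 9: add RED to get BBRRRRRRR; options L={ 0; 1 } R={ 65/64; 33/32; 17/16; 9/8; 5/4; 3/2; 2 } gives 129/128
step 10: add RED to get BBRRRRRRRR; options L={ 0; 1 } R={ 129/128; 65/64; 33/32; 17/16; 9/8; 5/4; 3/2; 2 } gives 257/256
step 11: add RED to get BBRRRRRRRRR; options L={ 0; 1 } R={ 257/256; 129/128; 65/64; 33/32; 17/16; 9/8; 5/4; 3/2; 2 } gives 513/512
step 12: add BLUE to get BBRRRRRRRRRB; options L={ 0; 1; 513/512 } R={ 257/256; 129/128; 65/64; 33/32; 17/16; 9/8; 5/4; 3/2; 2 } gives 1027/1024
step 13: add BLUE to get BBRRRRRRRRRBB; options L={ 0; 1; 513/512; 1027/1024 } R={ 257/256; 129/128; 65/64; 33/32; 17/16; 9/8; 5/4; 3/2; 2 } gives 2055/2048

2055/2048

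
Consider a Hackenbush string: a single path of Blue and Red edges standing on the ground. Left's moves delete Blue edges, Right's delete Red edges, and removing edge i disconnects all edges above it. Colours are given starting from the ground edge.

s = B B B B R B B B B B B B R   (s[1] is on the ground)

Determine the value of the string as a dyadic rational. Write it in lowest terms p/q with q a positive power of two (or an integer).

Prefix values for B B B B R B B B B B B B R via {L|R} + simplicity:
value(B) = { 0 | · } so 1
value(BB) = { 0 1 | · } so 2
value(BBB) = { 0 1 2 | · } so 3
value(BBBB) = { 0 1 2 3 | · } so 4
value(BBBBR) = { 0 1 2 3 | 4 } so 7/2
value(BBBBRB) = { 0 1 2 3 7/2 | 4 } so 15/4
value(BBBBRBB) = { 0 1 2 3 7/2 15/4 | 4 } so 31/8
value(BBBBRBBB) = { 0 1 2 3 7/2 15/4 31/8 | 4 } so 63/16
value(BBBBRBBBB) = { 0 1 2 3 7/2 15/4 31/8 63/16 | 4 } so 127/32
value(BBBBRBBBBB) = { 0 1 2 3 7/2 15/4 31/8 63/16 127/32 | 4 } so 255/64
value(BBBBRBBBBBB) = { 0 1 2 3 7/2 15/4 31/8 63/16 127/32 255/64 | 4 } so 511/128
value(BBBBRBBBBBBB) = { 0 1 2 3 7/2 15/4 31/8 63/16 127/32 255/64 511/128 | 4 } so 1023/256
value(BBBBRBBBBBBBR) = { 0 1 2 3 7/2 15/4 31/8 63/16 127/32 255/64 511/128 | 1023/256 4 } so 2045/512

2045/512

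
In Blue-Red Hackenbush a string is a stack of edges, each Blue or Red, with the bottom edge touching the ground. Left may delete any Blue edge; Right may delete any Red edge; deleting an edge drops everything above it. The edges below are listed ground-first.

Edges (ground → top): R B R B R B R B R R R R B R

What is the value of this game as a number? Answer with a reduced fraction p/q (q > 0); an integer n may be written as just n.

-5499/8192

Recurse on prefixes of the 14-edge string R B R B R B R B R R R R B R:
1 of 14 · R · max L −∞ · min R 0 — -1
2 of 14 · RB · max L -1 · min R 0 — -1/2
3 of 14 · RBR · max L -1 · min R -1/2 — -3/4
4 of 14 · RBRB · max L -3/4 · min R -1/2 — -5/8
5 of 14 · RBRBR · max L -3/4 · min R -5/8 — -11/16
6 of 14 · RBRBRB · max L -11/16 · min R -5/8 — -21/32
7 of 14 · RBRBRBR · max L -11/16 · min R -21/32 — -43/64
8 of 14 · RBRBRBRB · max L -43/64 · min R -21/32 — -85/128
9 of 14 · RBRBRBRBR · max L -43/64 · min R -85/128 — -171/256
10 of 14 · RBRBRBRBRR · max L -43/64 · min R -171/256 — -343/512
11 of 14 · RBRBRBRBRRR · max L -43/64 · min R -343/512 — -687/1024
12 of 14 · RBRBRBRBRRRR · max L -43/64 · min R -687/1024 — -1375/2048
13 of 14 · RBRBRBRBRRRRB · max L -1375/2048 · min R -687/1024 — -2749/4096
14 of 14 · RBRBRBRBRRRRBR · max L -1375/2048 · min R -2749/4096 — -5499/8192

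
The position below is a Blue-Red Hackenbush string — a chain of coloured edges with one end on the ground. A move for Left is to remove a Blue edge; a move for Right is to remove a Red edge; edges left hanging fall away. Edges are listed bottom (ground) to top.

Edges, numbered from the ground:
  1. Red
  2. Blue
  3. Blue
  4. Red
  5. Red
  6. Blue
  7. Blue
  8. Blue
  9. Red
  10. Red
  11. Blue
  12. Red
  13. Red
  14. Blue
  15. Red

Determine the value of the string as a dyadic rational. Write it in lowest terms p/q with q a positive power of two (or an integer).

Build val(s[:k]) for k = 1..15, string s = Red Blue Blue Red Red Blue Blue Blue Red Red Blue Red Red Blue Red.
step 1: add Red to get R; options L={ (no moves) } R={ 0 } — -1
step 2: add Blue to get RB; options L={ -1 } R={ 0 } — -1/2
step 3: add Blue to get RBB; options L={ -1, -1/2 } R={ 0 } — -1/4
step 4: add Red to get RBBR; options L={ -1, -1/2 } R={ -1/4, 0 } — -3/8
step 5: add Red to get RBBRR; options L={ -1, -1/2 } R={ -3/8, -1/4, 0 } — -7/16
step 6: add Blue to get RBBRRB; options L={ -1, -1/2, -7/16 } R={ -3/8, -1/4, 0 } — -13/32
step 7: add Blue to get RBBRRBB; options L={ -1, -1/2, -7/16, -13/32 } R={ -3/8, -1/4, 0 } — -25/64
step 8: add Blue to get RBBRRBBB; options L={ -1, -1/2, -7/16, -13/32, -25/64 } R={ -3/8, -1/4, 0 } — -49/128
step 9: add Red to get RBBRRBBBR; options L={ -1, -1/2, -7/16, -13/32, -25/64 } R={ -49/128, -3/8, -1/4, 0 } — -99/256
step 10: add Red to get RBBRRBBBRR; options L={ -1, -1/2, -7/16, -13/32, -25/64 } R={ -99/256, -49/128, -3/8, -1/4, 0 } — -199/512
step 11: add Blue to get RBBRRBBBRRB; options L={ -1, -1/2, -7/16, -13/32, -25/64, -199/512 } R={ -99/256, -49/128, -3/8, -1/4, 0 } — -397/1024
step 12: add Red to get RBBRRBBBRRBR; options L={ -1, -1/2, -7/16, -13/32, -25/64, -199/512 } R={ -397/1024, -99/256, -49/128, -3/8, -1/4, 0 } — -795/2048
step 13: add Red to get RBBRRBBBRRBRR; options L={ -1, -1/2, -7/16, -13/32, -25/64, -199/512 } R={ -795/2048, -397/1024, -99/256, -49/128, -3/8, -1/4, 0 } — -1591/4096
step 14: add Blue to get RBBRRBBBRRBRRB; options L={ -1, -1/2, -7/16, -13/32, -25/64, -199/512, -1591/4096 } R={ -795/2048, -397/1024, -99/256, -49/128, -3/8, -1/4, 0 } — -3181/8192
step 15: add Red to get RBBRRBBBRRBRRBR; options L={ -1, -1/2, -7/16, -13/32, -25/64, -199/512, -1591/4096 } R={ -3181/8192, -795/2048, -397/1024, -99/256, -49/128, -3/8, -1/4, 0 } — -6363/16384

-6363/16384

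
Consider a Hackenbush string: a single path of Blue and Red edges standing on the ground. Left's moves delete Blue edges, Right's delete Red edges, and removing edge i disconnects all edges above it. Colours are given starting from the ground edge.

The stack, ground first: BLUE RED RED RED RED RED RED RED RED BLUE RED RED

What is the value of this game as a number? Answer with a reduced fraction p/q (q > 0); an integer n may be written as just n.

9/2048

Recurse on prefixes of the 12-edge string BLUE RED RED RED RED RED RED RED RED BLUE RED RED:
val(B) = { 0 | ∅ } so 1
val(BR) = { 0 | 1 } so 1/2
val(BRR) = { 0 | 1/2 1 } so 1/4
val(BRRR) = { 0 | 1/4 1/2 1 } so 1/8
val(BRRRR) = { 0 | 1/8 1/4 1/2 1 } so 1/16
val(BRRRRR) = { 0 | 1/16 1/8 1/4 1/2 1 } so 1/32
val(BRRRRRR) = { 0 | 1/32 1/16 1/8 1/4 1/2 1 } so 1/64
val(BRRRRRRR) = { 0 | 1/64 1/32 1/16 1/8 1/4 1/2 1 } so 1/128
val(BRRRRRRRR) = { 0 | 1/128 1/64 1/32 1/16 1/8 1/4 1/2 1 } so 1/256
val(BRRRRRRRRB) = { 0 1/256 | 1/128 1/64 1/32 1/16 1/8 1/4 1/2 1 } so 3/512
val(BRRRRRRRRBR) = { 0 1/256 | 3/512 1/128 1/64 1/32 1/16 1/8 1/4 1/2 1 } so 5/1024
val(BRRRRRRRRBRR) = { 0 1/256 | 5/1024 3/512 1/128 1/64 1/32 1/16 1/8 1/4 1/2 1 } so 9/2048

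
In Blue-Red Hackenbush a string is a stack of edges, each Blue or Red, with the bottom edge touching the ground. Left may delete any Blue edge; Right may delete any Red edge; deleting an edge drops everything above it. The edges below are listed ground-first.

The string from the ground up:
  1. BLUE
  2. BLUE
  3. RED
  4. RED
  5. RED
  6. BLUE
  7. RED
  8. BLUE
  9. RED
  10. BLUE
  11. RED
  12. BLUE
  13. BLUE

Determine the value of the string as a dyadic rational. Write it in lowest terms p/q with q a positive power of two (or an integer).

2391/2048

Prefix values for BLUE BLUE RED RED RED BLUE RED BLUE RED BLUE RED BLUE BLUE via {L|R} + simplicity:
step 1: add BLUE to get B; options L={ 0 } R={ ∅ } → 1
step 2: add BLUE to get BB; options L={ 0, 1 } R={ ∅ } → 2
step 3: add RED to get BBR; options L={ 0, 1 } R={ 2 } → 3/2
step 4: add RED to get BBRR; options L={ 0, 1 } R={ 3/2, 2 } → 5/4
step 5: add RED to get BBRRR; options L={ 0, 1 } R={ 5/4, 3/2, 2 } → 9/8
step 6: add BLUE to get BBRRRB; options L={ 0, 1, 9/8 } R={ 5/4, 3/2, 2 } → 19/16
step 7: add RED to get BBRRRBR; options L={ 0, 1, 9/8 } R={ 19/16, 5/4, 3/2, 2 } → 37/32
step 8: add BLUE to get BBRRRBRB; options L={ 0, 1, 9/8, 37/32 } R={ 19/16, 5/4, 3/2, 2 } → 75/64
step 9: add RED to get BBRRRBRBR; options L={ 0, 1, 9/8, 37/32 } R={ 75/64, 19/16, 5/4, 3/2, 2 } → 149/128
step 10: add BLUE to get BBRRRBRBRB; options L={ 0, 1, 9/8, 37/32, 149/128 } R={ 75/64, 19/16, 5/4, 3/2, 2 } → 299/256
step 11: add RED to get BBRRRBRBRBR; options L={ 0, 1, 9/8, 37/32, 149/128 } R={ 299/256, 75/64, 19/16, 5/4, 3/2, 2 } → 597/512
step 12: add BLUE to get BBRRRBRBRBRB; options L={ 0, 1, 9/8, 37/32, 149/128, 597/512 } R={ 299/256, 75/64, 19/16, 5/4, 3/2, 2 } → 1195/1024
step 13: add BLUE to get BBRRRBRBRBRBB; options L={ 0, 1, 9/8, 37/32, 149/128, 597/512, 1195/1024 } R={ 299/256, 75/64, 19/16, 5/4, 3/2, 2 } → 2391/2048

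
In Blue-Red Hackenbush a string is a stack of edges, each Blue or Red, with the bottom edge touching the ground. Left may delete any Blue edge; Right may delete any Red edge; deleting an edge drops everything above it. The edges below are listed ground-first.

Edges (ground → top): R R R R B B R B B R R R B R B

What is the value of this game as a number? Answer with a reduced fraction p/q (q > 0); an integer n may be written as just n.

-6773/2048

step 1: add R to get R; options L={ (no moves) } R={ 0 } gives -1
step 2: add R to get RR; options L={ (no moves) } R={ -1; 0 } gives -2
step 3: add R to get RRR; options L={ (no moves) } R={ -2; -1; 0 } gives -3
step 4: add R to get RRRR; options L={ (no moves) } R={ -3; -2; -1; 0 } gives -4
step 5: add B to get RRRRB; options L={ -4 } R={ -3; -2; -1; 0 } gives -7/2
step 6: add B to get RRRRBB; options L={ -4; -7/2 } R={ -3; -2; -1; 0 } gives -13/4
step 7: add R to get RRRRBBR; options L={ -4; -7/2 } R={ -13/4; -3; -2; -1; 0 } gives -27/8
step 8: add B to get RRRRBBRB; options L={ -4; -7/2; -27/8 } R={ -13/4; -3; -2; -1; 0 } gives -53/16
step 9: add B to get RRRRBBRBB; options L={ -4; -7/2; -27/8; -53/16 } R={ -13/4; -3; -2; -1; 0 } gives -105/32
step 10: add R to get RRRRBBRBBR; options L={ -4; -7/2; -27/8; -53/16 } R={ -105/32; -13/4; -3; -2; -1; 0 } gives -211/64
step 11: add R to get RRRRBBRBBRR; options L={ -4; -7/2; -27/8; -53/16 } R={ -211/64; -105/32; -13/4; -3; -2; -1; 0 } gives -423/128
step 12: add R to get RRRRBBRBBRRR; options L={ -4; -7/2; -27/8; -53/16 } R={ -423/128; -211/64; -105/32; -13/4; -3; -2; -1; 0 } gives -847/256
step 13: add B to get RRRRBBRBBRRRB; options L={ -4; -7/2; -27/8; -53/16; -847/256 } R={ -423/128; -211/64; -105/32; -13/4; -3; -2; -1; 0 } gives -1693/512
step 14: add R to get RRRRBBRBBRRRBR; options L={ -4; -7/2; -27/8; -53/16; -847/256 } R={ -1693/512; -423/128; -211/64; -105/32; -13/4; -3; -2; -1; 0 } gives -3387/1024
step 15: add B to get RRRRBBRBBRRRBRB; options L={ -4; -7/2; -27/8; -53/16; -847/256; -3387/1024 } R={ -1693/512; -423/128; -211/64; -105/32; -13/4; -3; -2; -1; 0 } gives -6773/2048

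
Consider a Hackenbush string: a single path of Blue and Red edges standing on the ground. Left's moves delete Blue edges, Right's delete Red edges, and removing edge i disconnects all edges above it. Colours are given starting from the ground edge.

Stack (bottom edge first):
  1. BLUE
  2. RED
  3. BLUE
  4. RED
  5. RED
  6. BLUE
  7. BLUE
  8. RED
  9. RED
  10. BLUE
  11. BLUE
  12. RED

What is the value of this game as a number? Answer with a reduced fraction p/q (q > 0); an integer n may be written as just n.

Prefix values for BLUE RED BLUE RED RED BLUE BLUE RED RED BLUE BLUE RED via {L|R} + simplicity:
edge 1 of 12 (BLUE): { 0 | (no moves) } -> 1
edge 2 of 12 (RED): { 0 | 1 } -> 1/2
edge 3 of 12 (BLUE): { 0; 1/2 | 1 } -> 3/4
edge 4 of 12 (RED): { 0; 1/2 | 3/4; 1 } -> 5/8
edge 5 of 12 (RED): { 0; 1/2 | 5/8; 3/4; 1 } -> 9/16
edge 6 of 12 (BLUE): { 0; 1/2; 9/16 | 5/8; 3/4; 1 } -> 19/32
edge 7 of 12 (BLUE): { 0; 1/2; 9/16; 19/32 | 5/8; 3/4; 1 } -> 39/64
edge 8 of 12 (RED): { 0; 1/2; 9/16; 19/32 | 39/64; 5/8; 3/4; 1 } -> 77/128
edge 9 of 12 (RED): { 0; 1/2; 9/16; 19/32 | 77/128; 39/64; 5/8; 3/4; 1 } -> 153/256
edge 10 of 12 (BLUE): { 0; 1/2; 9/16; 19/32; 153/256 | 77/128; 39/64; 5/8; 3/4; 1 } -> 307/512
edge 11 of 12 (BLUE): { 0; 1/2; 9/16; 19/32; 153/256; 307/512 | 77/128; 39/64; 5/8; 3/4; 1 } -> 615/1024
edge 12 of 12 (RED): { 0; 1/2; 9/16; 19/32; 153/256; 307/512 | 615/1024; 77/128; 39/64; 5/8; 3/4; 1 } -> 1229/2048

1229/2048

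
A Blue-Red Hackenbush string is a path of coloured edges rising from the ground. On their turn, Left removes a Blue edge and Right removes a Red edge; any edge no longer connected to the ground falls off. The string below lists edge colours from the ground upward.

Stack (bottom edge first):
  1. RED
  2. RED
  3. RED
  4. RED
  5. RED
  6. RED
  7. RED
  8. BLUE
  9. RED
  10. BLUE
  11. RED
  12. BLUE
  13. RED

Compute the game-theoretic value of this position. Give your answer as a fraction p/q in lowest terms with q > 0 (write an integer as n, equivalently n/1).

-427/64

Recurse on prefixes of the 13-edge string RED RED RED RED RED RED RED BLUE RED BLUE RED BLUE RED:
g_1 [R]  L=[(no moves)]  R=[0]  gives -1
g_2 [RR]  L=[(no moves)]  R=[-1 0]  gives -2
g_3 [RRR]  L=[(no moves)]  R=[-2 -1 0]  gives -3
g_4 [RRRR]  L=[(no moves)]  R=[-3 -2 -1 0]  gives -4
g_5 [RRRRR]  L=[(no moves)]  R=[-4 -3 -2 -1 0]  gives -5
g_6 [RRRRRR]  L=[(no moves)]  R=[-5 -4 -3 -2 -1 0]  gives -6
g_7 [RRRRRRR]  L=[(no moves)]  R=[-6 -5 -4 -3 -2 -1 0]  gives -7
g_8 [RRRRRRRB]  L=[-7]  R=[-6 -5 -4 -3 -2 -1 0]  gives -13/2
g_9 [RRRRRRRBR]  L=[-7]  R=[-13/2 -6 -5 -4 -3 -2 -1 0]  gives -27/4
g_10 [RRRRRRRBRB]  L=[-7 -27/4]  R=[-13/2 -6 -5 -4 -3 -2 -1 0]  gives -53/8
g_11 [RRRRRRRBRBR]  L=[-7 -27/4]  R=[-53/8 -13/2 -6 -5 -4 -3 -2 -1 0]  gives -107/16
g_12 [RRRRRRRBRBRB]  L=[-7 -27/4 -107/16]  R=[-53/8 -13/2 -6 -5 -4 -3 -2 -1 0]  gives -213/32
g_13 [RRRRRRRBRBRBR]  L=[-7 -27/4 -107/16]  R=[-213/32 -53/8 -13/2 -6 -5 -4 -3 -2 -1 0]  gives -427/64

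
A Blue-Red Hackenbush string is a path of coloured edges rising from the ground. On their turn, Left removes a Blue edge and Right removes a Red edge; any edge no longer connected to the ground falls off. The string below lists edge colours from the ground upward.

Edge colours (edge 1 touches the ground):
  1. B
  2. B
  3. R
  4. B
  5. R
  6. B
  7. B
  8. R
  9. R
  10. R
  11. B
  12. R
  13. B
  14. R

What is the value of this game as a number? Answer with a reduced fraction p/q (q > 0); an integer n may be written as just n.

6933/4096

step 1: add B to get B; options L={ 0 } R={ · } so 1
step 2: add B to get BB; options L={ 0; 1 } R={ · } so 2
step 3: add R to get BBR; options L={ 0; 1 } R={ 2 } so 3/2
step 4: add B to get BBRB; options L={ 0; 1; 3/2 } R={ 2 } so 7/4
step 5: add R to get BBRBR; options L={ 0; 1; 3/2 } R={ 7/4; 2 } so 13/8
step 6: add B to get BBRBRB; options L={ 0; 1; 3/2; 13/8 } R={ 7/4; 2 } so 27/16
step 7: add B to get BBRBRBB; options L={ 0; 1; 3/2; 13/8; 27/16 } R={ 7/4; 2 } so 55/32
step 8: add R to get BBRBRBBR; options L={ 0; 1; 3/2; 13/8; 27/16 } R={ 55/32; 7/4; 2 } so 109/64
step 9: add R to get BBRBRBBRR; options L={ 0; 1; 3/2; 13/8; 27/16 } R={ 109/64; 55/32; 7/4; 2 } so 217/128
step 10: add R to get BBRBRBBRRR; options L={ 0; 1; 3/2; 13/8; 27/16 } R={ 217/128; 109/64; 55/32; 7/4; 2 } so 433/256
step 11: add B to get BBRBRBBRRRB; options L={ 0; 1; 3/2; 13/8; 27/16; 433/256 } R={ 217/128; 109/64; 55/32; 7/4; 2 } so 867/512
step 12: add R to get BBRBRBBRRRBR; options L={ 0; 1; 3/2; 13/8; 27/16; 433/256 } R={ 867/512; 217/128; 109/64; 55/32; 7/4; 2 } so 1733/1024
step 13: add B to get BBRBRBBRRRBRB; options L={ 0; 1; 3/2; 13/8; 27/16; 433/256; 1733/1024 } R={ 867/512; 217/128; 109/64; 55/32; 7/4; 2 } so 3467/2048
step 14: add R to get BBRBRBBRRRBRBR; options L={ 0; 1; 3/2; 13/8; 27/16; 433/256; 1733/1024 } R={ 3467/2048; 867/512; 217/128; 109/64; 55/32; 7/4; 2 } so 6933/4096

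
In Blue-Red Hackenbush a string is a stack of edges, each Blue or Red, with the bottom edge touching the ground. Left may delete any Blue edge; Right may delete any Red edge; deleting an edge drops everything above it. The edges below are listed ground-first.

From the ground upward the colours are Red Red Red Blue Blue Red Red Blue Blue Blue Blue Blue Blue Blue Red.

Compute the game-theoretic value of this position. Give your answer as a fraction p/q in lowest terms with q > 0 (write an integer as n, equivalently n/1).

R: Left { ∅ }, Right { 0 } gives simplest -1
RR: Left { ∅ }, Right { -1, 0 } gives simplest -2
RRR: Left { ∅ }, Right { -2, -1, 0 } gives simplest -3
RRRB: Left { -3 }, Right { -2, -1, 0 } gives simplest -5/2
RRRBB: Left { -3, -5/2 }, Right { -2, -1, 0 } gives simplest -9/4
RRRBBR: Left { -3, -5/2 }, Right { -9/4, -2, -1, 0 } gives simplest -19/8
RRRBBRR: Left { -3, -5/2 }, Right { -19/8, -9/4, -2, -1, 0 } gives simplest -39/16
RRRBBRRB: Left { -3, -5/2, -39/16 }, Right { -19/8, -9/4, -2, -1, 0 } gives simplest -77/32
RRRBBRRBB: Left { -3, -5/2, -39/16, -77/32 }, Right { -19/8, -9/4, -2, -1, 0 } gives simplest -153/64
RRRBBRRBBB: Left { -3, -5/2, -39/16, -77/32, -153/64 }, Right { -19/8, -9/4, -2, -1, 0 } gives simplest -305/128
RRRBBRRBBBB: Left { -3, -5/2, -39/16, -77/32, -153/64, -305/128 }, Right { -19/8, -9/4, -2, -1, 0 } gives simplest -609/256
RRRBBRRBBBBB: Left { -3, -5/2, -39/16, -77/32, -153/64, -305/128, -609/256 }, Right { -19/8, -9/4, -2, -1, 0 } gives simplest -1217/512
RRRBBRRBBBBBB: Left { -3, -5/2, -39/16, -77/32, -153/64, -305/128, -609/256, -1217/512 }, Right { -19/8, -9/4, -2, -1, 0 } gives simplest -2433/1024
RRRBBRRBBBBBBB: Left { -3, -5/2, -39/16, -77/32, -153/64, -305/128, -609/256, -1217/512, -2433/1024 }, Right { -19/8, -9/4, -2, -1, 0 } gives simplest -4865/2048
RRRBBRRBBBBBBBR: Left { -3, -5/2, -39/16, -77/32, -153/64, -305/128, -609/256, -1217/512, -2433/1024 }, Right { -4865/2048, -19/8, -9/4, -2, -1, 0 } gives simplest -9731/4096

-9731/4096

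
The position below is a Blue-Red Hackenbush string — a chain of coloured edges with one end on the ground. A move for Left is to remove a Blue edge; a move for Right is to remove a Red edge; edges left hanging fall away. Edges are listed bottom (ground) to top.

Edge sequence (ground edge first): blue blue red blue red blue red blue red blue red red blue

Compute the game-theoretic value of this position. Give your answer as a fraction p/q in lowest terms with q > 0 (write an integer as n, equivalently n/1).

edge 1 of 13 (blue): { 0 | ∅ } → 1
edge 2 of 13 (blue): { 0 1 | ∅ } → 2
edge 3 of 13 (red): { 0 1 | 2 } → 3/2
edge 4 of 13 (blue): { 0 1 3/2 | 2 } → 7/4
edge 5 of 13 (red): { 0 1 3/2 | 7/4 2 } → 13/8
edge 6 of 13 (blue): { 0 1 3/2 13/8 | 7/4 2 } → 27/16
edge 7 of 13 (red): { 0 1 3/2 13/8 | 27/16 7/4 2 } → 53/32
edge 8 of 13 (blue): { 0 1 3/2 13/8 53/32 | 27/16 7/4 2 } → 107/64
edge 9 of 13 (red): { 0 1 3/2 13/8 53/32 | 107/64 27/16 7/4 2 } → 213/128
edge 10 of 13 (blue): { 0 1 3/2 13/8 53/32 213/128 | 107/64 27/16 7/4 2 } → 427/256
edge 11 of 13 (red): { 0 1 3/2 13/8 53/32 213/128 | 427/256 107/64 27/16 7/4 2 } → 853/512
edge 12 of 13 (red): { 0 1 3/2 13/8 53/32 213/128 | 853/512 427/256 107/64 27/16 7/4 2 } → 1705/1024
edge 13 of 13 (blue): { 0 1 3/2 13/8 53/32 213/128 1705/1024 | 853/512 427/256 107/64 27/16 7/4 2 } → 3411/2048

3411/2048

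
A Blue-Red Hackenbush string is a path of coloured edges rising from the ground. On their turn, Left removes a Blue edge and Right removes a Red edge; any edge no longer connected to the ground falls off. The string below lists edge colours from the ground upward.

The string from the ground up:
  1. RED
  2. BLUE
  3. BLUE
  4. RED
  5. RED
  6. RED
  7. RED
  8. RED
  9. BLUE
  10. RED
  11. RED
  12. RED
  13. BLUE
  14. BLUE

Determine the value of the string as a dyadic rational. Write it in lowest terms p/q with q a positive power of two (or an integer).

-4025/8192

g_1 [R]  L=[none]  R=[0]  gives -1
g_2 [RB]  L=[-1]  R=[0]  gives -1/2
g_3 [RBB]  L=[-1; -1/2]  R=[0]  gives -1/4
g_4 [RBBR]  L=[-1; -1/2]  R=[-1/4; 0]  gives -3/8
g_5 [RBBRR]  L=[-1; -1/2]  R=[-3/8; -1/4; 0]  gives -7/16
g_6 [RBBRRR]  L=[-1; -1/2]  R=[-7/16; -3/8; -1/4; 0]  gives -15/32
g_7 [RBBRRRR]  L=[-1; -1/2]  R=[-15/32; -7/16; -3/8; -1/4; 0]  gives -31/64
g_8 [RBBRRRRR]  L=[-1; -1/2]  R=[-31/64; -15/32; -7/16; -3/8; -1/4; 0]  gives -63/128
g_9 [RBBRRRRRB]  L=[-1; -1/2; -63/128]  R=[-31/64; -15/32; -7/16; -3/8; -1/4; 0]  gives -125/256
g_10 [RBBRRRRRBR]  L=[-1; -1/2; -63/128]  R=[-125/256; -31/64; -15/32; -7/16; -3/8; -1/4; 0]  gives -251/512
g_11 [RBBRRRRRBRR]  L=[-1; -1/2; -63/128]  R=[-251/512; -125/256; -31/64; -15/32; -7/16; -3/8; -1/4; 0]  gives -503/1024
g_12 [RBBRRRRRBRRR]  L=[-1; -1/2; -63/128]  R=[-503/1024; -251/512; -125/256; -31/64; -15/32; -7/16; -3/8; -1/4; 0]  gives -1007/2048
g_13 [RBBRRRRRBRRRB]  L=[-1; -1/2; -63/128; -1007/2048]  R=[-503/1024; -251/512; -125/256; -31/64; -15/32; -7/16; -3/8; -1/4; 0]  gives -2013/4096
g_14 [RBBRRRRRBRRRBB]  L=[-1; -1/2; -63/128; -1007/2048; -2013/4096]  R=[-503/1024; -251/512; -125/256; -31/64; -15/32; -7/16; -3/8; -1/4; 0]  gives -4025/8192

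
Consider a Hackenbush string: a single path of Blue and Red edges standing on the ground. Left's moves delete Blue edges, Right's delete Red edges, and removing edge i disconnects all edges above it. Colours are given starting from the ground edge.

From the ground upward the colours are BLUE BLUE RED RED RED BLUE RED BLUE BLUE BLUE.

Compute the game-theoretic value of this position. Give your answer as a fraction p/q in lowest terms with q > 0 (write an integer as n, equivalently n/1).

303/256

1 of 10 · B · max L 0 · min R +∞ so 1
2 of 10 · BB · max L 1 · min R +∞ so 2
3 of 10 · BBR · max L 1 · min R 2 so 3/2
4 of 10 · BBRR · max L 1 · min R 3/2 so 5/4
5 of 10 · BBRRR · max L 1 · min R 5/4 so 9/8
6 of 10 · BBRRRB · max L 9/8 · min R 5/4 so 19/16
7 of 10 · BBRRRBR · max L 9/8 · min R 19/16 so 37/32
8 of 10 · BBRRRBRB · max L 37/32 · min R 19/16 so 75/64
9 of 10 · BBRRRBRBB · max L 75/64 · min R 19/16 so 151/128
10 of 10 · BBRRRBRBBB · max L 151/128 · min R 19/16 so 303/256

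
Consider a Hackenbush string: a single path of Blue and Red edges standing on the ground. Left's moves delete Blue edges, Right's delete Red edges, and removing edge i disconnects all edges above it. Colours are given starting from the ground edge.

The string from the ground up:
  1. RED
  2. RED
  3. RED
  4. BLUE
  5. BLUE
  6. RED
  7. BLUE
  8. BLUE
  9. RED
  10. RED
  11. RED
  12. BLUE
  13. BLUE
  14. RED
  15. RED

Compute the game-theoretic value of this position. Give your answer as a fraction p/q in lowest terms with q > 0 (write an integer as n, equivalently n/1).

-9447/4096

Prefix values for RED RED RED BLUE BLUE RED BLUE BLUE RED RED RED BLUE BLUE RED RED via {L|R} + simplicity:
value(R) = { · | 0 } — -1
value(RR) = { · | -1 0 } — -2
value(RRR) = { · | -2 -1 0 } — -3
value(RRRB) = { -3 | -2 -1 0 } — -5/2
value(RRRBB) = { -3 -5/2 | -2 -1 0 } — -9/4
value(RRRBBR) = { -3 -5/2 | -9/4 -2 -1 0 } — -19/8
value(RRRBBRB) = { -3 -5/2 -19/8 | -9/4 -2 -1 0 } — -37/16
value(RRRBBRBB) = { -3 -5/2 -19/8 -37/16 | -9/4 -2 -1 0 } — -73/32
value(RRRBBRBBR) = { -3 -5/2 -19/8 -37/16 | -73/32 -9/4 -2 -1 0 } — -147/64
value(RRRBBRBBRR) = { -3 -5/2 -19/8 -37/16 | -147/64 -73/32 -9/4 -2 -1 0 } — -295/128
value(RRRBBRBBRRR) = { -3 -5/2 -19/8 -37/16 | -295/128 -147/64 -73/32 -9/4 -2 -1 0 } — -591/256
value(RRRBBRBBRRRB) = { -3 -5/2 -19/8 -37/16 -591/256 | -295/128 -147/64 -73/32 -9/4 -2 -1 0 } — -1181/512
value(RRRBBRBBRRRBB) = { -3 -5/2 -19/8 -37/16 -591/256 -1181/512 | -295/128 -147/64 -73/32 -9/4 -2 -1 0 } — -2361/1024
value(RRRBBRBBRRRBBR) = { -3 -5/2 -19/8 -37/16 -591/256 -1181/512 | -2361/1024 -295/128 -147/64 -73/32 -9/4 -2 -1 0 } — -4723/2048
value(RRRBBRBBRRRBBRR) = { -3 -5/2 -19/8 -37/16 -591/256 -1181/512 | -4723/2048 -2361/1024 -295/128 -147/64 -73/32 -9/4 -2 -1 0 } — -9447/4096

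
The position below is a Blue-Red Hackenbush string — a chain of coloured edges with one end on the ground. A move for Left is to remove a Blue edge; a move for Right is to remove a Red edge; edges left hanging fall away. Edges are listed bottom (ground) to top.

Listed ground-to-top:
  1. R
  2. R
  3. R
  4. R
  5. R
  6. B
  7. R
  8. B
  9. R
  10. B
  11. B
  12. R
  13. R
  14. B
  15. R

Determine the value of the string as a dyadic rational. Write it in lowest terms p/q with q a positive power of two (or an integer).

step 1: add R to get R; options L={ (no moves) } R={ 0 } — -1
step 2: add R to get RR; options L={ (no moves) } R={ -1,0 } — -2
step 3: add R to get RRR; options L={ (no moves) } R={ -2,-1,0 } — -3
step 4: add R to get RRRR; options L={ (no moves) } R={ -3,-2,-1,0 } — -4
step 5: add R to get RRRRR; options L={ (no moves) } R={ -4,-3,-2,-1,0 } — -5
step 6: add B to get RRRRRB; options L={ -5 } R={ -4,-3,-2,-1,0 } — -9/2
step 7: add R to get RRRRRBR; options L={ -5 } R={ -9/2,-4,-3,-2,-1,0 } — -19/4
step 8: add B to get RRRRRBRB; options L={ -5,-19/4 } R={ -9/2,-4,-3,-2,-1,0 } — -37/8
step 9: add R to get RRRRRBRBR; options L={ -5,-19/4 } R={ -37/8,-9/2,-4,-3,-2,-1,0 } — -75/16
step 10: add B to get RRRRRBRBRB; options L={ -5,-19/4,-75/16 } R={ -37/8,-9/2,-4,-3,-2,-1,0 } — -149/32
step 11: add B to get RRRRRBRBRBB; options L={ -5,-19/4,-75/16,-149/32 } R={ -37/8,-9/2,-4,-3,-2,-1,0 } — -297/64
step 12: add R to get RRRRRBRBRBBR; options L={ -5,-19/4,-75/16,-149/32 } R={ -297/64,-37/8,-9/2,-4,-3,-2,-1,0 } — -595/128
step 13: add R to get RRRRRBRBRBBRR; options L={ -5,-19/4,-75/16,-149/32 } R={ -595/128,-297/64,-37/8,-9/2,-4,-3,-2,-1,0 } — -1191/256
step 14: add B to get RRRRRBRBRBBRRB; options L={ -5,-19/4,-75/16,-149/32,-1191/256 } R={ -595/128,-297/64,-37/8,-9/2,-4,-3,-2,-1,0 } — -2381/512
step 15: add R to get RRRRRBRBRBBRRBR; options L={ -5,-19/4,-75/16,-149/32,-1191/256 } R={ -2381/512,-595/128,-297/64,-37/8,-9/2,-4,-3,-2,-1,0 } — -4763/1024

-4763/1024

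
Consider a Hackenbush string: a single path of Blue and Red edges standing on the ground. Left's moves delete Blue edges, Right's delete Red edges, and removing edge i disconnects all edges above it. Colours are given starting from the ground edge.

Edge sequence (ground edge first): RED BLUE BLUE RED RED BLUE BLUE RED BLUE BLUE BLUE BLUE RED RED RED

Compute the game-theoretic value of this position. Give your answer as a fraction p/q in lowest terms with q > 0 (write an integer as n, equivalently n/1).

R: Left { — }, Right { 0 } — simplest -1
RB: Left { -1 }, Right { 0 } — simplest -1/2
RBB: Left { -1,-1/2 }, Right { 0 } — simplest -1/4
RBBR: Left { -1,-1/2 }, Right { -1/4,0 } — simplest -3/8
RBBRR: Left { -1,-1/2 }, Right { -3/8,-1/4,0 } — simplest -7/16
RBBRRB: Left { -1,-1/2,-7/16 }, Right { -3/8,-1/4,0 } — simplest -13/32
RBBRRBB: Left { -1,-1/2,-7/16,-13/32 }, Right { -3/8,-1/4,0 } — simplest -25/64
RBBRRBBR: Left { -1,-1/2,-7/16,-13/32 }, Right { -25/64,-3/8,-1/4,0 } — simplest -51/128
RBBRRBBRB: Left { -1,-1/2,-7/16,-13/32,-51/128 }, Right { -25/64,-3/8,-1/4,0 } — simplest -101/256
RBBRRBBRBB: Left { -1,-1/2,-7/16,-13/32,-51/128,-101/256 }, Right { -25/64,-3/8,-1/4,0 } — simplest -201/512
RBBRRBBRBBB: Left { -1,-1/2,-7/16,-13/32,-51/128,-101/256,-201/512 }, Right { -25/64,-3/8,-1/4,0 } — simplest -401/1024
RBBRRBBRBBBB: Left { -1,-1/2,-7/16,-13/32,-51/128,-101/256,-201/512,-401/1024 }, Right { -25/64,-3/8,-1/4,0 } — simplest -801/2048
RBBRRBBRBBBBR: Left { -1,-1/2,-7/16,-13/32,-51/128,-101/256,-201/512,-401/1024 }, Right { -801/2048,-25/64,-3/8,-1/4,0 } — simplest -1603/4096
RBBRRBBRBBBBRR: Left { -1,-1/2,-7/16,-13/32,-51/128,-101/256,-201/512,-401/1024 }, Right { -1603/4096,-801/2048,-25/64,-3/8,-1/4,0 } — simplest -3207/8192
RBBRRBBRBBBBRRR: Left { -1,-1/2,-7/16,-13/32,-51/128,-101/256,-201/512,-401/1024 }, Right { -3207/8192,-1603/4096,-801/2048,-25/64,-3/8,-1/4,0 } — simplest -6415/16384

-6415/16384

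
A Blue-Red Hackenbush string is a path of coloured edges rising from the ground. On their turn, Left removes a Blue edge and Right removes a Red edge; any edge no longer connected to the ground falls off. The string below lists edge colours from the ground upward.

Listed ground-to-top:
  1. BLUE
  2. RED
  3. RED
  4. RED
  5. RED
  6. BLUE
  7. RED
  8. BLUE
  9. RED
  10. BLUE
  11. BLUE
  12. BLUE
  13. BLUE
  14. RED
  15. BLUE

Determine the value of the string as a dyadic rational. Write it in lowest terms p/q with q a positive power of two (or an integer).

edge 1 of 15 (BLUE): { 0 |  } = 1
edge 2 of 15 (RED): { 0 | 1 } = 1/2
edge 3 of 15 (RED): { 0 | 1/2 1 } = 1/4
edge 4 of 15 (RED): { 0 | 1/4 1/2 1 } = 1/8
edge 5 of 15 (RED): { 0 | 1/8 1/4 1/2 1 } = 1/16
edge 6 of 15 (BLUE): { 0 1/16 | 1/8 1/4 1/2 1 } = 3/32
edge 7 of 15 (RED): { 0 1/16 | 3/32 1/8 1/4 1/2 1 } = 5/64
edge 8 of 15 (BLUE): { 0 1/16 5/64 | 3/32 1/8 1/4 1/2 1 } = 11/128
edge 9 of 15 (RED): { 0 1/16 5/64 | 11/128 3/32 1/8 1/4 1/2 1 } = 21/256
edge 10 of 15 (BLUE): { 0 1/16 5/64 21/256 | 11/128 3/32 1/8 1/4 1/2 1 } = 43/512
edge 11 of 15 (BLUE): { 0 1/16 5/64 21/256 43/512 | 11/128 3/32 1/8 1/4 1/2 1 } = 87/1024
edge 12 of 15 (BLUE): { 0 1/16 5/64 21/256 43/512 87/1024 | 11/128 3/32 1/8 1/4 1/2 1 } = 175/2048
edge 13 of 15 (BLUE): { 0 1/16 5/64 21/256 43/512 87/1024 175/2048 | 11/128 3/32 1/8 1/4 1/2 1 } = 351/4096
edge 14 of 15 (RED): { 0 1/16 5/64 21/256 43/512 87/1024 175/2048 | 351/4096 11/128 3/32 1/8 1/4 1/2 1 } = 701/8192
edge 15 of 15 (BLUE): { 0 1/16 5/64 21/256 43/512 87/1024 175/2048 701/8192 | 351/4096 11/128 3/32 1/8 1/4 1/2 1 } = 1403/16384

1403/16384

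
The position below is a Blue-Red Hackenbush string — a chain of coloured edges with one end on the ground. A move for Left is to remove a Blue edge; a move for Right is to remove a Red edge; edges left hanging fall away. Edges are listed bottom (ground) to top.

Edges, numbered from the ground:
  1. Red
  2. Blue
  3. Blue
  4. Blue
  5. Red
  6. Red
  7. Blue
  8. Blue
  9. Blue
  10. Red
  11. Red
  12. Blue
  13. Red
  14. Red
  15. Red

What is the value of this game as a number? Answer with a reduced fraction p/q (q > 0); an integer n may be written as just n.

val_1 [R]  L=[∅]  R=[0]  -> -1
val_2 [RB]  L=[-1]  R=[0]  -> -1/2
val_3 [RBB]  L=[-1 -1/2]  R=[0]  -> -1/4
val_4 [RBBB]  L=[-1 -1/2 -1/4]  R=[0]  -> -1/8
val_5 [RBBBR]  L=[-1 -1/2 -1/4]  R=[-1/8 0]  -> -3/16
val_6 [RBBBRR]  L=[-1 -1/2 -1/4]  R=[-3/16 -1/8 0]  -> -7/32
val_7 [RBBBRRB]  L=[-1 -1/2 -1/4 -7/32]  R=[-3/16 -1/8 0]  -> -13/64
val_8 [RBBBRRBB]  L=[-1 -1/2 -1/4 -7/32 -13/64]  R=[-3/16 -1/8 0]  -> -25/128
val_9 [RBBBRRBBB]  L=[-1 -1/2 -1/4 -7/32 -13/64 -25/128]  R=[-3/16 -1/8 0]  -> -49/256
val_10 [RBBBRRBBBR]  L=[-1 -1/2 -1/4 -7/32 -13/64 -25/128]  R=[-49/256 -3/16 -1/8 0]  -> -99/512
val_11 [RBBBRRBBBRR]  L=[-1 -1/2 -1/4 -7/32 -13/64 -25/128]  R=[-99/512 -49/256 -3/16 -1/8 0]  -> -199/1024
val_12 [RBBBRRBBBRRB]  L=[-1 -1/2 -1/4 -7/32 -13/64 -25/128 -199/1024]  R=[-99/512 -49/256 -3/16 -1/8 0]  -> -397/2048
val_13 [RBBBRRBBBRRBR]  L=[-1 -1/2 -1/4 -7/32 -13/64 -25/128 -199/1024]  R=[-397/2048 -99/512 -49/256 -3/16 -1/8 0]  -> -795/4096
val_14 [RBBBRRBBBRRBRR]  L=[-1 -1/2 -1/4 -7/32 -13/64 -25/128 -199/1024]  R=[-795/4096 -397/2048 -99/512 -49/256 -3/16 -1/8 0]  -> -1591/8192
val_15 [RBBBRRBBBRRBRRR]  L=[-1 -1/2 -1/4 -7/32 -13/64 -25/128 -199/1024]  R=[-1591/8192 -795/4096 -397/2048 -99/512 -49/256 -3/16 -1/8 0]  -> -3183/16384

-3183/16384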